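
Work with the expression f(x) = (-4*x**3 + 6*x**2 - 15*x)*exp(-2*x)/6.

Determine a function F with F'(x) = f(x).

An antiderivative is F(x) = (8*x**3 + 30*x + 15)*exp(-2*x)/24.

f has the shape u'v + uv' for u = x**3/3 + 5*x/4 + 5/8 and v = exp(-2*x) — it is the derivative of the product u*v.
Check: d/dx[(8*x**3 + 30*x + 15)*exp(-2*x)/24] = (-4*x**3 + 6*x**2 - 15*x)*exp(-2*x)/6 = f(x).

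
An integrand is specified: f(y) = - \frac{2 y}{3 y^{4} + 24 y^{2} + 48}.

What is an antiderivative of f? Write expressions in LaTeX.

An antiderivative is F(y) = \frac{1}{3 \left(y^{2} + 4\right)}.

The substitution u = \frac{3 y^{2}}{2} + 6 works: f is exactly (dF/du)*(du/dy) for that inner function.
Check: d/dy[\frac{1}{3 \left(y^{2} + 4\right)}] = - \frac{2 y}{3 y^{4} + 24 y^{2} + 48} = f(y).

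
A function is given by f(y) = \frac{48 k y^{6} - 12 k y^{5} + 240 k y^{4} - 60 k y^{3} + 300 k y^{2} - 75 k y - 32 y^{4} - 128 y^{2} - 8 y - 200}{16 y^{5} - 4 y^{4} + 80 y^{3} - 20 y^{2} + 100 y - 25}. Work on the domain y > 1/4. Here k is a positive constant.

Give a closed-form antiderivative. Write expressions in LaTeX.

Check any antiderivative F(y) by computing F'(y) and comparing it with f(y).
Check: d/dy[\frac{6 k y^{4} + 15 k y^{2} - 8 y^{2} \log{\left(2 y - \frac{1}{2} \right)} - 20 \log{\left(2 y - \frac{1}{2} \right)} - 4}{4 y^{2} + 10}] = \frac{48 k y^{6} - 12 k y^{5} + 240 k y^{4} - 60 k y^{3} + 300 k y^{2} - 75 k y - 32 y^{4} - 128 y^{2} - 8 y - 200}{16 y^{5} - 4 y^{4} + 80 y^{3} - 20 y^{2} + 100 y - 25} = f(y).

An antiderivative is F(y) = \frac{6 k y^{4} + 15 k y^{2} - 8 y^{2} \log{\left(2 y - \frac{1}{2} \right)} - 20 \log{\left(2 y - \frac{1}{2} \right)} - 4}{4 y^{2} + 10}.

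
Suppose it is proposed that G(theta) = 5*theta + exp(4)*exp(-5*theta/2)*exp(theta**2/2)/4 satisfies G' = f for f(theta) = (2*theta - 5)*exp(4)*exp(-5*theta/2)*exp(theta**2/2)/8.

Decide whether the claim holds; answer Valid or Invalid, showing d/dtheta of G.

d/dtheta[G] = (2*theta*exp(4)*exp(theta**2/2) + 40*exp(5*theta/2) - 5*exp(4)*exp(theta**2/2))*exp(-5*theta/2)/8
d/dtheta[G] - f(theta) = 5 != 0.

Invalid: d/dtheta[G] - f = 5, which is not 0.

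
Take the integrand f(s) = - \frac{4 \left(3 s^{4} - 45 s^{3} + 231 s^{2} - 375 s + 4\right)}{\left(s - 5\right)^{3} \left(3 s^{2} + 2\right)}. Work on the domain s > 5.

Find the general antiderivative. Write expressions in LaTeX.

F(s) = - \frac{2 \left(s^{2} \log{\left(s^{2} + \frac{2}{3} \right)} - 10 s \log{\left(s^{2} + \frac{2}{3} \right)} + 25 \log{\left(s^{2} + \frac{2}{3} \right)} - 2\right)}{\left(s - 5\right)^{2}} + C

Since d/ds undoes antidifferentiation here, F'(s) = f(s) is required of F(s).
Check: d/ds[- \frac{2 \left(s^{2} \log{\left(s^{2} + \frac{2}{3} \right)} - 10 s \log{\left(s^{2} + \frac{2}{3} \right)} + 25 \log{\left(s^{2} + \frac{2}{3} \right)} - 2\right)}{\left(s - 5\right)^{2}}] = \frac{- 12 s^{4} + 180 s^{3} - 924 s^{2} + 1500 s - 16}{3 s^{5} - 45 s^{4} + 227 s^{3} - 405 s^{2} + 150 s - 250}, which equals f(s).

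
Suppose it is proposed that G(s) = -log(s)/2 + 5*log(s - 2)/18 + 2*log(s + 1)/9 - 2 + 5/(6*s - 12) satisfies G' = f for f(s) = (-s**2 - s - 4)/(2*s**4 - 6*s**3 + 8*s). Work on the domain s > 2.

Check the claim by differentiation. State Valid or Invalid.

Valid - differentiating G returns exactly f.

d/ds[G] = (-s**2 - s - 4)/(2*s**4 - 6*s**3 + 8*s)
This equals f(s) exactly, so the claim holds.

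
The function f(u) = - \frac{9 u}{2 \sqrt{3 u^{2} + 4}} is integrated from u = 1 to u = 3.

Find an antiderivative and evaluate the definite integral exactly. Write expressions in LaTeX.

Antiderivative: F(u) = - \frac{3 \sqrt{3 u^{2} + 4}}{2}; value = - \frac{3 \sqrt{31}}{2} + \frac{3 \sqrt{7}}{2}

The substitution w = 3 u^{2} + 4 works: f is exactly (dF/dw)*(dw/du) for that inner function.
F(u) = - \frac{3 \sqrt{3 u^{2} + 4}}{2} is an antiderivative of f.
Check: d/du[- \frac{3 \sqrt{3 u^{2} + 4}}{2}] = - \frac{9 u}{2 \sqrt{3 u^{2} + 4}} = f(u).
F(3) = - \frac{3 \sqrt{31}}{2}; F(1) = - \frac{3 \sqrt{7}}{2}.
Integral = F(3) - F(1) = - \frac{3 \sqrt{31}}{2} + \frac{3 \sqrt{7}}{2}.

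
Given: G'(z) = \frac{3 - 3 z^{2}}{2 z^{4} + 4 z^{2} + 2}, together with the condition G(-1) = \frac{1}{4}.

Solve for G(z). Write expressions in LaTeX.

G'(z) has the shape u'v + uv' for u = \frac{3 z}{2} and v = \frac{1}{z^{2} + 1} — it is the derivative of the product u*v.
A general antiderivative is \frac{3 z}{2 \left(z^{2} + 1\right)} + C.
The condition gives C = \frac{1}{4} - (- \frac{3}{4}) = 1.
So G(z) = \frac{2 z^{2} + 3 z + 2}{2 z^{2} + 2}.
Check: d/dz[\frac{2 z^{2} + 3 z + 2}{2 z^{2} + 2}] = \frac{3 - 3 z^{2}}{2 z^{4} + 4 z^{2} + 2} = G'(z).

G(z) = \frac{2 z^{2} + 3 z + 2}{2 z^{2} + 2}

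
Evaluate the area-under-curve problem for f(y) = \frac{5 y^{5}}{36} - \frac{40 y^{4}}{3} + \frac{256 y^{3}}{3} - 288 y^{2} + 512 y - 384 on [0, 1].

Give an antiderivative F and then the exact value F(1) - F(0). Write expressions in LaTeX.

Antiderivative: F(y) = \frac{5 y^{6}}{216} - \frac{8 y^{5}}{3} + \frac{64 y^{4}}{3} - 96 y^{3} + 256 y^{2} - 384 y; value = - \frac{44347}{216}

The integrand splits into summands that can be handled one at a time.
F(y) = \frac{5 y^{6}}{216} - \frac{8 y^{5}}{3} + \frac{64 y^{4}}{3} - 96 y^{3} + 256 y^{2} - 384 y is an antiderivative of f.
Check: d/dy[\frac{5 y^{6}}{216} - \frac{8 y^{5}}{3} + \frac{64 y^{4}}{3} - 96 y^{3} + 256 y^{2} - 384 y] = \frac{5 y^{5}}{36} - \frac{40 y^{4}}{3} + \frac{256 y^{3}}{3} - 288 y^{2} + 512 y - 384 = f(y).
F(1) = - \frac{44347}{216}; F(0) = 0.
Integral = F(1) - F(0) = - \frac{44347}{216}.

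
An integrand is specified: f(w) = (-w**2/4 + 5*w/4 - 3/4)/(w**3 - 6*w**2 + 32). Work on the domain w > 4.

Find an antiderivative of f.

An antiderivative is F(w) = -(19*w*log(w - 4) + 17*w*log(w + 2) - 76*log(w - 4) - 68*log(w + 2) + 6)/(144*(w - 4)).

Factor the denominator (4*(w - 4)**2*(w + 2)) and decompose: f = -17/(144*(w + 2)) - 19/(144*(w - 4)) + 1/(24*(w - 4)**2); each piece integrates to a log, atan, or power term.
Check: d/dw[-(19*w*log(w - 4) + 17*w*log(w + 2) - 76*log(w - 4) - 68*log(w + 2) + 6)/(144*(w - 4))] = (-w**2 + 5*w - 3)/(4*w**3 - 24*w**2 + 128), which equals f(w).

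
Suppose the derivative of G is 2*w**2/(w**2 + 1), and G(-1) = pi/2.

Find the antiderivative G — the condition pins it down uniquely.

G(w) = 2*w - 2*atan(w) + 2

Differentiate the proposed G(w) back; it has to land on the given G'(w).
A general antiderivative is 2*w - 2*atan(w) + C.
The condition gives C = pi/2 - (-2 + pi/2) = 2.
So G(w) = 2*w - 2*atan(w) + 2.
Check: d/dw[2*w - 2*atan(w) + 2] = 2*w**2/(w**2 + 1) = G'(w).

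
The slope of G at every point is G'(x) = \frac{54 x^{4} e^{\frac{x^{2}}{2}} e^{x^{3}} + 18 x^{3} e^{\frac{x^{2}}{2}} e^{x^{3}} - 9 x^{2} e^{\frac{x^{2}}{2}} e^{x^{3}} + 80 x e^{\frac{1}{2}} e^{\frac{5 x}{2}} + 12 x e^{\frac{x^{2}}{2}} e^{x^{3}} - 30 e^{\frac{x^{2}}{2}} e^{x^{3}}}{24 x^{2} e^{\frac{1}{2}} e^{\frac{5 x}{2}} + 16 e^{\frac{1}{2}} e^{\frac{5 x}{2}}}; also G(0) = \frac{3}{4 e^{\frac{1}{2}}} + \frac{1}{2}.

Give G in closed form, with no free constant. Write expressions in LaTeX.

Check a candidate G(x) by differentiating: d/dx[G] must match the given G'(x).
A general antiderivative is \frac{3 e^{x^{3} + \frac{x^{2}}{2} - \frac{5 x}{2} - \frac{1}{2}}}{4} + \frac{5 \log{\left(\frac{3 x^{2}}{2} + 1 \right)}}{3} + C.
The condition gives C = \frac{3}{4 e^{\frac{1}{2}}} + \frac{1}{2} - (\frac{3}{4 e^{\frac{1}{2}}}) = \frac{1}{2}.
So G(x) = \frac{5 \log{\left(\frac{3 x^{2}}{2} + 1 \right)}}{3} + \frac{1}{2} + \frac{3 e^{- \frac{5 x}{2}} e^{\frac{x^{2}}{2}} e^{x^{3}}}{4 e^{\frac{1}{2}}}.
Check: d/dx[\frac{5 \log{\left(\frac{3 x^{2}}{2} + 1 \right)}}{3} + \frac{1}{2} + \frac{3 e^{- \frac{5 x}{2}} e^{\frac{x^{2}}{2}} e^{x^{3}}}{4 e^{\frac{1}{2}}}] = \frac{54 x^{4} e^{\frac{x^{2}}{2}} e^{x^{3}} + 18 x^{3} e^{\frac{x^{2}}{2}} e^{x^{3}} - 9 x^{2} e^{\frac{x^{2}}{2}} e^{x^{3}} + 80 x e^{\frac{1}{2}} e^{\frac{5 x}{2}} + 12 x e^{\frac{x^{2}}{2}} e^{x^{3}} - 30 e^{\frac{x^{2}}{2}} e^{x^{3}}}{24 x^{2} e^{\frac{1}{2}} e^{\frac{5 x}{2}} + 16 e^{\frac{1}{2}} e^{\frac{5 x}{2}}} = G'(x).

G(x) = \frac{5 \log{\left(\frac{3 x^{2}}{2} + 1 \right)}}{3} + \frac{1}{2} + \frac{3 e^{- \frac{5 x}{2}} e^{\frac{x^{2}}{2}} e^{x^{3}}}{4 e^{\frac{1}{2}}}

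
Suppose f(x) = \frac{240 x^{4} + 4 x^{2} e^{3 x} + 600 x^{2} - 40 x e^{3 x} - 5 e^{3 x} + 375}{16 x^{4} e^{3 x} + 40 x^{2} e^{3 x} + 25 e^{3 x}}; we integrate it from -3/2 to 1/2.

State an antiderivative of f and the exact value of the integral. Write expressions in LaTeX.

Whatever form F(x) takes, F'(x) = f(x) is non-negotiable.
F(x) = - \frac{\left(20 x^{2} + x e^{3 x} - 5 e^{3 x} + 25\right) e^{- 3 x}}{4 x^{2} + 5} is an antiderivative of f.
Check: d/dx[- \frac{\left(20 x^{2} + x e^{3 x} - 5 e^{3 x} + 25\right) e^{- 3 x}}{4 x^{2} + 5}] = \frac{240 x^{4} + 4 x^{2} e^{3 x} + 600 x^{2} - 40 x e^{3 x} - 5 e^{3 x} + 375}{16 x^{4} e^{3 x} + 40 x^{2} e^{3 x} + 25 e^{3 x}} = f(x).
F(1/2) = \frac{3}{4} - \frac{5}{e^{\frac{3}{2}}}; F(-3/2) = \frac{13}{28} - 5 e^{\frac{9}{2}}.
Integral = F(1/2) - F(-3/2) = - \frac{5}{e^{\frac{3}{2}}} + \frac{2}{7} + 5 e^{\frac{9}{2}}.

Antiderivative: F(x) = - \frac{\left(20 x^{2} + x e^{3 x} - 5 e^{3 x} + 25\right) e^{- 3 x}}{4 x^{2} + 5}; value = - \frac{5}{e^{\frac{3}{2}}} + \frac{2}{7} + 5 e^{\frac{9}{2}}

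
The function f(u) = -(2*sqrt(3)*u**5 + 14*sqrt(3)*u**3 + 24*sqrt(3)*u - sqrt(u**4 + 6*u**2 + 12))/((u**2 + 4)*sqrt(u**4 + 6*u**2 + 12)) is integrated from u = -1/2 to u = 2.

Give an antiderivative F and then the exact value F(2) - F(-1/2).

Antiderivative: F(u) = -3*sqrt(u**4/3 + 2*u**2 + 4) + atan(u/2)/2; value = -2*sqrt(39) + atan(1/4)/2 + pi/8 + sqrt(651)/4

A candidate is checked by its d/du: the result must match f(u).
F(u) = -3*sqrt(u**4/3 + 2*u**2 + 4) + atan(u/2)/2 is an antiderivative of f.
Check: d/du[-3*sqrt(u**4/3 + 2*u**2 + 4) + atan(u/2)/2] = (-2*sqrt(3)*u**5 - 14*sqrt(3)*u**3 - 24*sqrt(3)*u + sqrt(u**4 + 6*u**2 + 12))/(u**2*sqrt(u**4 + 6*u**2 + 12) + 4*sqrt(u**4 + 6*u**2 + 12)), which equals f(u).
F(2) = -2*sqrt(39) + pi/8; F(-1/2) = -sqrt(651)/4 - atan(1/4)/2.
Integral = F(2) - F(-1/2) = -2*sqrt(39) + atan(1/4)/2 + pi/8 + sqrt(651)/4.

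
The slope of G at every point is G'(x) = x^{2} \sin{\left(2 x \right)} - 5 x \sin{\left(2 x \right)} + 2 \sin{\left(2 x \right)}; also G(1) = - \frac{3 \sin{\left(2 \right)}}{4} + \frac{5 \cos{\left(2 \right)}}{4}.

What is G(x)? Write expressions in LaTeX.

G(x) = \frac{- 2 x^{2} \cos{\left(2 x \right)} + 2 x \sin{\left(2 x \right)} + 10 x \cos{\left(2 x \right)} - 5 \sin{\left(2 x \right)} - 3 \cos{\left(2 x \right)}}{4}

The integrand splits into summands that can be handled one at a time.
A general antiderivative is - \frac{x^{2} \cos{\left(2 x \right)}}{2} + \frac{x \sin{\left(2 x \right)}}{2} + \frac{5 x \cos{\left(2 x \right)}}{2} - \frac{5 \sin{\left(2 x \right)}}{4} - \frac{3 \cos{\left(2 x \right)}}{4} + C.
The condition gives C = - \frac{3 \sin{\left(2 \right)}}{4} + \frac{5 \cos{\left(2 \right)}}{4} - (- \frac{3 \sin{\left(2 \right)}}{4} + \frac{5 \cos{\left(2 \right)}}{4}) = 0.
So G(x) = \frac{- 2 x^{2} \cos{\left(2 x \right)} + 2 x \sin{\left(2 x \right)} + 10 x \cos{\left(2 x \right)} - 5 \sin{\left(2 x \right)} - 3 \cos{\left(2 x \right)}}{4}.
Check: d/dx[\frac{- 2 x^{2} \cos{\left(2 x \right)} + 2 x \sin{\left(2 x \right)} + 10 x \cos{\left(2 x \right)} - 5 \sin{\left(2 x \right)} - 3 \cos{\left(2 x \right)}}{4}] = x^{2} \sin{\left(2 x \right)} - 5 x \sin{\left(2 x \right)} + 2 \sin{\left(2 x \right)} = G'(x).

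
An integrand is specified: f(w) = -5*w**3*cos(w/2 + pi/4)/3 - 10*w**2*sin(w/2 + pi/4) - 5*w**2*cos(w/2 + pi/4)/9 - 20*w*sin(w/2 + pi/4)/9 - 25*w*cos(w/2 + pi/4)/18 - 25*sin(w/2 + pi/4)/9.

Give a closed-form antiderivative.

Recognize the product-rule pattern: f = u'v + uv' with u = -10*w**3/3 - 10*w**2/9 - 25*w/9, v = sin(w/2 + pi/4), so integration by parts undoes it.
Check: d/dw[-5*(2*w**3 + 2*w**2/3 + 5*w/3)*sin(w/2 + pi/4)/3] = -5*w**3*cos(w/2 + pi/4)/3 - 10*w**2*sin(w/2 + pi/4) - 5*w**2*cos(w/2 + pi/4)/9 - 20*w*sin(w/2 + pi/4)/9 - 25*w*cos(w/2 + pi/4)/18 - 25*sin(w/2 + pi/4)/9 = f(w).

An antiderivative is F(w) = -5*(2*w**3 + 2*w**2/3 + 5*w/3)*sin(w/2 + pi/4)/3.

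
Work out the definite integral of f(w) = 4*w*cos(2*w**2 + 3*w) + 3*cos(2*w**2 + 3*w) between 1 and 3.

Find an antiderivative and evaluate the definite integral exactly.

The substitution u = 2*w**2 + 3*w works: f is exactly (dF/du)*(du/dw) for that inner function.
F(w) = sin(2*w**2 + 3*w) is an antiderivative of f.
Check: d/dw[sin(2*w**2 + 3*w)] = 4*w*cos(2*w**2 + 3*w) + 3*cos(2*w**2 + 3*w) = f(w).
F(3) = sin(27); F(1) = sin(5).
Integral = F(3) - F(1) = sin(27) - sin(5).

Antiderivative: F(w) = sin(2*w**2 + 3*w); value = sin(27) - sin(5)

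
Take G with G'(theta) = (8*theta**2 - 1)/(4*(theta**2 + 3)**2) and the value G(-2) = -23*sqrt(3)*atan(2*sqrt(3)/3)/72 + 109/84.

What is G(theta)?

A candidate passes only if d/dtheta[G] lands on the given G'(theta) exactly.
A general antiderivative is -25*theta/(24*theta**2 + 72) + 23*sqrt(3)*atan(sqrt(3)*theta/3)/72 + C.
The condition gives C = -23*sqrt(3)*atan(2*sqrt(3)/3)/72 + 109/84 - (-23*sqrt(3)*atan(2*sqrt(3)/3)/72 + 25/84) = 1.
So G(theta) = (23*sqrt(3)*theta**2*atan(sqrt(3)*theta/3) + 72*theta**2 - 75*theta + 69*sqrt(3)*atan(sqrt(3)*theta/3) + 216)/(72*theta**2 + 216).
Check: d/dtheta[(23*sqrt(3)*theta**2*atan(sqrt(3)*theta/3) + 72*theta**2 - 75*theta + 69*sqrt(3)*atan(sqrt(3)*theta/3) + 216)/(72*theta**2 + 216)] = (8*theta**2 - 1)/(4*theta**4 + 24*theta**2 + 36), which equals G'(theta).

G(theta) = (23*sqrt(3)*theta**2*atan(sqrt(3)*theta/3) + 72*theta**2 - 75*theta + 69*sqrt(3)*atan(sqrt(3)*theta/3) + 216)/(72*theta**2 + 216)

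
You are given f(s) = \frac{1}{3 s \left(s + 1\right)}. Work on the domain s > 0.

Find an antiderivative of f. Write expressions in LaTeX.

An antiderivative is F(s) = \frac{\log{\left(s \right)}}{3} - \frac{\log{\left(s + 1 \right)}}{3}.

The denominator factors as 3 s \left(s + 1\right); partial fractions split f into directly integrable pieces: - \frac{1}{3 \left(s + 1\right)} + \frac{1}{3 s}.
Check: d/ds[\frac{\log{\left(s \right)}}{3} - \frac{\log{\left(s + 1 \right)}}{3}] = \frac{1}{3 s^{2} + 3 s}, which equals f(s).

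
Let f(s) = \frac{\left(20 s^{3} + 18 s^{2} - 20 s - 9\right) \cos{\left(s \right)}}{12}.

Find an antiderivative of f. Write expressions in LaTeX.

An antiderivative is F(s) = \frac{20 s^{3} \sin{\left(s \right)} + 18 s^{2} \sin{\left(s \right)} + 60 s^{2} \cos{\left(s \right)} - 140 s \sin{\left(s \right)} + 36 s \cos{\left(s \right)} - 45 \sin{\left(s \right)} - 140 \cos{\left(s \right)}}{12}.

A candidate is checked by its d/ds: the result must match f(s).
Check: d/ds[\frac{20 s^{3} \sin{\left(s \right)} + 18 s^{2} \sin{\left(s \right)} + 60 s^{2} \cos{\left(s \right)} - 140 s \sin{\left(s \right)} + 36 s \cos{\left(s \right)} - 45 \sin{\left(s \right)} - 140 \cos{\left(s \right)}}{12}] = \frac{5 s^{3} \cos{\left(s \right)}}{3} + \frac{3 s^{2} \cos{\left(s \right)}}{2} - \frac{5 s \cos{\left(s \right)}}{3} - \frac{3 \cos{\left(s \right)}}{4}, which equals f(s).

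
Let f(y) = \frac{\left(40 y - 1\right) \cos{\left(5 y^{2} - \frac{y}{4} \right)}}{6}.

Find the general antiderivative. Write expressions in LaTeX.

The substitution u = 5 y^{2} - \frac{y}{4} works: f is exactly (dF/du)*(du/dy) for that inner function.
Check: d/dy[\frac{2 \sin{\left(5 y^{2} - \frac{y}{4} \right)}}{3}] = \frac{20 y \cos{\left(5 y^{2} - \frac{y}{4} \right)}}{3} - \frac{\cos{\left(5 y^{2} - \frac{y}{4} \right)}}{6}, which equals f(y).

F(y) = \frac{2 \sin{\left(5 y^{2} - \frac{y}{4} \right)}}{3} + C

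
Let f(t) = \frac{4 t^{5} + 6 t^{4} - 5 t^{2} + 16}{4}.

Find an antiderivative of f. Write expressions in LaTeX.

Since d/dt undoes antidifferentiation here, F'(t) = f(t) is required of F(t).
Check: d/dt[\frac{t^{6}}{6} + \frac{3 t^{5}}{10} - \frac{5 t^{3}}{12} + 4 t] = t^{5} + \frac{3 t^{4}}{2} - \frac{5 t^{2}}{4} + 4, which equals f(t).

An antiderivative is F(t) = \frac{t^{6}}{6} + \frac{3 t^{5}}{10} - \frac{5 t^{3}}{12} + 4 t.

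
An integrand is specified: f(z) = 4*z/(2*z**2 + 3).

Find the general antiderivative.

F(z) = log(4*z**2 + 6) + C

The substitution u = 4*z**2 + 6 works: f is exactly (dF/du)*(du/dz) for that inner function.
Check: d/dz[log(4*z**2 + 6)] = 4*z/(2*z**2 + 3) = f(z).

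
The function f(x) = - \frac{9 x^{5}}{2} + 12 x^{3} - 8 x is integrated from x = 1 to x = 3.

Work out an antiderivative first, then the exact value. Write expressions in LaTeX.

Antiderivative: F(x) = - \frac{3 x^{6}}{4} + 3 x^{4} - 4 x^{2}; value = -338

The substitution u = \frac{4}{3} - x^{2} works: f is exactly (dF/du)*(du/dx) for that inner function.
F(x) = - \frac{3 x^{6}}{4} + 3 x^{4} - 4 x^{2} is an antiderivative of f.
Check: d/dx[- \frac{3 x^{6}}{4} + 3 x^{4} - 4 x^{2}] = - \frac{9 x^{5}}{2} + 12 x^{3} - 8 x = f(x).
F(3) = - \frac{1359}{4}; F(1) = - \frac{7}{4}.
Integral = F(3) - F(1) = -338.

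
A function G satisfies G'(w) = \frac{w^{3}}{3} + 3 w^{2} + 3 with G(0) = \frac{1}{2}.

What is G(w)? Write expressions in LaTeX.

Integrate term by term and add the pieces.
A general antiderivative is \frac{w^{4}}{12} + w^{3} + 3 w + C.
The condition gives C = \frac{1}{2} - (0) = \frac{1}{2}.
So G(w) = \frac{w^{4}}{12} + w^{3} + 3 w + \frac{1}{2}.
Check: d/dw[\frac{w^{4}}{12} + w^{3} + 3 w + \frac{1}{2}] = \frac{w^{3}}{3} + 3 w^{2} + 3 = G'(w).

G(w) = \frac{w^{4}}{12} + w^{3} + 3 w + \frac{1}{2}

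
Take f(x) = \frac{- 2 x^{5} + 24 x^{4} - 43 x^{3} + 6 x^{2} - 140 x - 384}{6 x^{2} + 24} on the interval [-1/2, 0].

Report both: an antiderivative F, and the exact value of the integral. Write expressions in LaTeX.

A first test for any F(x): its x-derivative must equal f(x) identically.
F(x) = - \frac{x^{4} - 16 x^{3} + 35 x^{2} + 180 x + 24 \operatorname{atan}{\left(\frac{x}{2} \right)} + 100}{12} is an antiderivative of f.
Check: d/dx[- \frac{x^{4} - 16 x^{3} + 35 x^{2} + 180 x + 24 \operatorname{atan}{\left(\frac{x}{2} \right)} + 100}{12}] = \frac{- 2 x^{5} + 24 x^{4} - 43 x^{3} + 6 x^{2} - 140 x - 384}{6 x^{2} + 24} = f(x).
F(0) = - \frac{25}{3}; F(-1/2) = - \frac{111}{64} + 2 \operatorname{atan}{\left(\frac{1}{4} \right)}.
Integral = F(0) - F(-1/2) = - \frac{1267}{192} - 2 \operatorname{atan}{\left(\frac{1}{4} \right)}.

Antiderivative: F(x) = - \frac{x^{4} - 16 x^{3} + 35 x^{2} + 180 x + 24 \operatorname{atan}{\left(\frac{x}{2} \right)} + 100}{12}; value = - \frac{1267}{192} - 2 \operatorname{atan}{\left(\frac{1}{4} \right)}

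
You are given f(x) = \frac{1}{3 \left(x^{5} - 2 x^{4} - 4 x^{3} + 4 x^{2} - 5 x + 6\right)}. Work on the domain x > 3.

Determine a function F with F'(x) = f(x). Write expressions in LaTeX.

An antiderivative is F(x) = \frac{3 \log{\left(x - 3 \right)} - 25 \log{\left(x - 1 \right)} + 4 \log{\left(x + 2 \right)} + 9 \log{\left(x^{2} + 1 \right)} + 24 \operatorname{atan}{\left(x \right)}}{900}.

The denominator factors as 3 \left(x - 3\right) \left(x - 1\right) \left(x + 2\right) \left(x^{2} + 1\right); partial fractions split f into directly integrable pieces: \frac{3 x + 4}{150 \left(x^{2} + 1\right)} + \frac{1}{225 \left(x + 2\right)} - \frac{1}{36 \left(x - 1\right)} + \frac{1}{300 \left(x - 3\right)}.
Check: d/dx[\frac{3 \log{\left(x - 3 \right)} - 25 \log{\left(x - 1 \right)} + 4 \log{\left(x + 2 \right)} + 9 \log{\left(x^{2} + 1 \right)} + 24 \operatorname{atan}{\left(x \right)}}{900}] = \frac{1}{3 x^{5} - 6 x^{4} - 12 x^{3} + 12 x^{2} - 15 x + 18}, which equals f(x).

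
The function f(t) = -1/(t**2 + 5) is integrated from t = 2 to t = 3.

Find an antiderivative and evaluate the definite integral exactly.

Antiderivative: F(t) = -sqrt(5)*atan(sqrt(5)*t/5)/5; value = -sqrt(5)*atan(3*sqrt(5)/5)/5 + sqrt(5)*atan(2*sqrt(5)/5)/5

A candidate is checked by its d/dt: the result must match f(t).
F(t) = -sqrt(5)*atan(sqrt(5)*t/5)/5 is an antiderivative of f.
Check: d/dt[-sqrt(5)*atan(sqrt(5)*t/5)/5] = -1/(t**2 + 5) = f(t).
F(3) = -sqrt(5)*atan(3*sqrt(5)/5)/5; F(2) = -sqrt(5)*atan(2*sqrt(5)/5)/5.
Integral = F(3) - F(2) = -sqrt(5)*atan(3*sqrt(5)/5)/5 + sqrt(5)*atan(2*sqrt(5)/5)/5.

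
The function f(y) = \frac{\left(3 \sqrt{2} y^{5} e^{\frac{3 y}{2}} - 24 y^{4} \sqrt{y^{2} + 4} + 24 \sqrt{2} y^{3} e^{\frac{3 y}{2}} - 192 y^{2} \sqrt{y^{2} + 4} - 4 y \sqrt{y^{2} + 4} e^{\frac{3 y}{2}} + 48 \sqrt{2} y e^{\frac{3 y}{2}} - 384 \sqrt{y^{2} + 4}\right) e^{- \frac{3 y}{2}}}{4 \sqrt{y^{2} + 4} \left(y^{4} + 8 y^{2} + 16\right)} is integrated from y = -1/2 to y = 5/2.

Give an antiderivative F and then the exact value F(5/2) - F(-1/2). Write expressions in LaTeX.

Differentiate the proposed F(y) back; it has to land on f(y) exactly.
F(y) = \frac{3 \sqrt{\frac{y^{2}}{2} + 2}}{2} + 4 e^{- \frac{3 y}{2}} + \frac{1}{2 \left(y^{2} + 4\right)} is an antiderivative of f.
Check: d/dy[\frac{3 \sqrt{\frac{y^{2}}{2} + 2}}{2} + 4 e^{- \frac{3 y}{2}} + \frac{1}{2 \left(y^{2} + 4\right)}] = \frac{3 \sqrt{2} y^{5} e^{\frac{3 y}{2}} - 24 y^{4} \sqrt{y^{2} + 4} + 24 \sqrt{2} y^{3} e^{\frac{3 y}{2}} - 192 y^{2} \sqrt{y^{2} + 4} - 4 y \sqrt{y^{2} + 4} e^{\frac{3 y}{2}} + 48 \sqrt{2} y e^{\frac{3 y}{2}} - 384 \sqrt{y^{2} + 4}}{4 y^{4} \sqrt{y^{2} + 4} e^{\frac{3 y}{2}} + 32 y^{2} \sqrt{y^{2} + 4} e^{\frac{3 y}{2}} + 64 \sqrt{y^{2} + 4} e^{\frac{3 y}{2}}}, which equals f(y).
F(5/2) = \frac{2}{41} + \frac{4}{e^{\frac{15}{4}}} + \frac{3 \sqrt{82}}{8}; F(-1/2) = \frac{2}{17} + \frac{3 \sqrt{34}}{8} + 4 e^{\frac{3}{4}}.
Integral = F(5/2) - F(-1/2) = - 4 e^{\frac{3}{4}} - \frac{3 \sqrt{34}}{8} - \frac{48}{697} + \frac{4}{e^{\frac{15}{4}}} + \frac{3 \sqrt{82}}{8}.

Antiderivative: F(y) = \frac{3 \sqrt{\frac{y^{2}}{2} + 2}}{2} + 4 e^{- \frac{3 y}{2}} + \frac{1}{2 \left(y^{2} + 4\right)}; value = - 4 e^{\frac{3}{4}} - \frac{3 \sqrt{34}}{8} - \frac{48}{697} + \frac{4}{e^{\frac{15}{4}}} + \frac{3 \sqrt{82}}{8}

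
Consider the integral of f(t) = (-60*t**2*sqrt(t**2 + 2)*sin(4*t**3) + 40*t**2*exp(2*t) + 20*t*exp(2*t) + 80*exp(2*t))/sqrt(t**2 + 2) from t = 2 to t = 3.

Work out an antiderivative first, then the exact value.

Antiderivative: F(t) = 20*sqrt(t**2 + 2)*exp(2*t) + 5*cos(4*t**3); value = -20*sqrt(6)*exp(4) - 5*cos(32) + 5*cos(108) + 20*sqrt(11)*exp(6)

Since d/dt undoes antidifferentiation here, F'(t) = f(t) is required of F(t).
F(t) = 20*sqrt(t**2 + 2)*exp(2*t) + 5*cos(4*t**3) is an antiderivative of f.
Check: d/dt[20*sqrt(t**2 + 2)*exp(2*t) + 5*cos(4*t**3)] = (-60*t**2*sqrt(t**2 + 2)*sin(4*t**3) + 40*t**2*exp(2*t) + 20*t*exp(2*t) + 80*exp(2*t))/sqrt(t**2 + 2) = f(t).
F(3) = 5*cos(108) + 20*sqrt(11)*exp(6); F(2) = 5*cos(32) + 20*sqrt(6)*exp(4).
Integral = F(3) - F(2) = -20*sqrt(6)*exp(4) - 5*cos(32) + 5*cos(108) + 20*sqrt(11)*exp(6).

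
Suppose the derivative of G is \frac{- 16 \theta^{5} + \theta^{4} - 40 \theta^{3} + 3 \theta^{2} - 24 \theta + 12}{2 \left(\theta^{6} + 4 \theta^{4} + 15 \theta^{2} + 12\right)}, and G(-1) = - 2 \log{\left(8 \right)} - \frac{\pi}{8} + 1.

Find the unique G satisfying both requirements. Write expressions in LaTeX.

A first test for any G(\theta): its \theta-derivative must equal the given G'(\theta).
A general antiderivative is - 2 \log{\left(\frac{\theta^{4}}{2} + \frac{3 \theta^{2}}{2} + 6 \right)} + \frac{\operatorname{atan}{\left(\theta \right)}}{2} + C.
The condition gives C = - 2 \log{\left(8 \right)} - \frac{\pi}{8} + 1 - (- 2 \log{\left(8 \right)} - \frac{\pi}{8}) = 1.
So G(\theta) = - 2 \log{\left(\frac{\theta^{4}}{2} + \frac{3 \theta^{2}}{2} + 6 \right)} + \frac{\operatorname{atan}{\left(\theta \right)}}{2} + 1.
Check: d/d\theta[- 2 \log{\left(\frac{\theta^{4}}{2} + \frac{3 \theta^{2}}{2} + 6 \right)} + \frac{\operatorname{atan}{\left(\theta \right)}}{2} + 1] = \frac{- 16 \theta^{5} + \theta^{4} - 40 \theta^{3} + 3 \theta^{2} - 24 \theta + 12}{2 \theta^{6} + 8 \theta^{4} + 30 \theta^{2} + 24}, which equals G'(\theta).

G(\theta) = - 2 \log{\left(\frac{\theta^{4}}{2} + \frac{3 \theta^{2}}{2} + 6 \right)} + \frac{\operatorname{atan}{\left(\theta \right)}}{2} + 1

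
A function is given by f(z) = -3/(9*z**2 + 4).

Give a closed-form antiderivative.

An antiderivative is F(z) = -atan(3*z/2)/2.

A candidate is checked by its d/dz: the result must match f(z).
Check: d/dz[-atan(3*z/2)/2] = -3/(9*z**2 + 4) = f(z).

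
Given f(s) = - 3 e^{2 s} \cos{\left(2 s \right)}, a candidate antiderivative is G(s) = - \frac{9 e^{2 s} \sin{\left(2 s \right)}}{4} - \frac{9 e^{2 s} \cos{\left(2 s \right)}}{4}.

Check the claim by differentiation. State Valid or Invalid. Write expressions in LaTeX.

d/ds[G] = - 9 e^{2 s} \cos{\left(2 s \right)}
d/ds[G] - f(s) = - 6 e^{2 s} \cos{\left(2 s \right)} != 0.

Invalid: d/ds[G] - f = - 6 e^{2 s} \cos{\left(2 s \right)}, which is not 0.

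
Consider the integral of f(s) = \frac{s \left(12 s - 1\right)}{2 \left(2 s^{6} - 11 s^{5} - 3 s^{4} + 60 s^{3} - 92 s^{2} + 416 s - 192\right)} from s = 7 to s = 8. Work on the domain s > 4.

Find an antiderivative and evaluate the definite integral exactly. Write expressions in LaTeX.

Antiderivative: F(s) = - \frac{2127 \log{\left(s - 4 \right)}}{68600} + \frac{20 \log{\left(s - \frac{1}{2} \right)}}{5831} - \frac{111 \log{\left(s + 3 \right)}}{8918} + \frac{1769 \log{\left(s^{2} + 4 \right)}}{88400} - \frac{121 \operatorname{atan}{\left(\frac{s}{2} \right)}}{22100} - \frac{47}{490 s - 1960}; value = - \frac{1769 \log{\left(53 \right)}}{88400} - \frac{2127 \log{\left(4 \right)}}{68600} - \frac{111 \log{\left(11 \right)}}{8918} - \frac{121 \operatorname{atan}{\left(4 \right)}}{22100} - \frac{20 \log{\left(\frac{13}{2} \right)}}{5831} + \frac{20 \log{\left(\frac{15}{2} \right)}}{5831} + \frac{121 \operatorname{atan}{\left(\frac{7}{2} \right)}}{22100} + \frac{47}{5880} + \frac{111 \log{\left(10 \right)}}{8918} + \frac{2127 \log{\left(3 \right)}}{68600} + \frac{1769 \log{\left(68 \right)}}{88400}

Factor the denominator (2 \left(s - 4\right)^{2} \left(s + 3\right) \left(2 s - 1\right) \left(s^{2} + 4\right)) and decompose: f = \frac{1769 s - 484}{44200 \left(s^{2} + 4\right)} + \frac{40}{5831 \left(2 s - 1\right)} - \frac{111}{8918 \left(s + 3\right)} - \frac{2127}{68600 \left(s - 4\right)} + \frac{47}{490 \left(s - 4\right)^{2}}; each piece integrates to a log, atan, or power term.
F(s) = - \frac{2127 \log{\left(s - 4 \right)}}{68600} + \frac{20 \log{\left(s - \frac{1}{2} \right)}}{5831} - \frac{111 \log{\left(s + 3 \right)}}{8918} + \frac{1769 \log{\left(s^{2} + 4 \right)}}{88400} - \frac{121 \operatorname{atan}{\left(\frac{s}{2} \right)}}{22100} - \frac{47}{490 s - 1960} is an antiderivative of f.
Check: d/ds[- \frac{2127 \log{\left(s - 4 \right)}}{68600} + \frac{20 \log{\left(s - \frac{1}{2} \right)}}{5831} - \frac{111 \log{\left(s + 3 \right)}}{8918} + \frac{1769 \log{\left(s^{2} + 4 \right)}}{88400} - \frac{121 \operatorname{atan}{\left(\frac{s}{2} \right)}}{22100} - \frac{47}{490 s - 1960}] = \frac{12 s^{2} - s}{4 s^{6} - 22 s^{5} - 6 s^{4} + 120 s^{3} - 184 s^{2} + 832 s - 384}, which equals f(s).
F(8) = - \frac{2127 \log{\left(4 \right)}}{68600} - \frac{111 \log{\left(11 \right)}}{8918} - \frac{47}{1960} - \frac{121 \operatorname{atan}{\left(4 \right)}}{22100} + \frac{20 \log{\left(\frac{15}{2} \right)}}{5831} + \frac{1769 \log{\left(68 \right)}}{88400}; F(7) = - \frac{2127 \log{\left(3 \right)}}{68600} - \frac{47}{1470} - \frac{111 \log{\left(10 \right)}}{8918} - \frac{121 \operatorname{atan}{\left(\frac{7}{2} \right)}}{22100} + \frac{20 \log{\left(\frac{13}{2} \right)}}{5831} + \frac{1769 \log{\left(53 \right)}}{88400}.
Integral = F(8) - F(7) = - \frac{1769 \log{\left(53 \right)}}{88400} - \frac{2127 \log{\left(4 \right)}}{68600} - \frac{111 \log{\left(11 \right)}}{8918} - \frac{121 \operatorname{atan}{\left(4 \right)}}{22100} - \frac{20 \log{\left(\frac{13}{2} \right)}}{5831} + \frac{20 \log{\left(\frac{15}{2} \right)}}{5831} + \frac{121 \operatorname{atan}{\left(\frac{7}{2} \right)}}{22100} + \frac{47}{5880} + \frac{111 \log{\left(10 \right)}}{8918} + \frac{2127 \log{\left(3 \right)}}{68600} + \frac{1769 \log{\left(68 \right)}}{88400}.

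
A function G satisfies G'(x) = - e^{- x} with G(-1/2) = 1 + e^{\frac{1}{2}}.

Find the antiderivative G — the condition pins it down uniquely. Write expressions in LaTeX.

G(x) = 1 + e^{- x}

A first test for any G(x): its x-derivative must equal the given G'(x).
A general antiderivative is e^{- x} + C.
The condition gives C = 1 + e^{\frac{1}{2}} - (e^{\frac{1}{2}}) = 1.
So G(x) = 1 + e^{- x}.
Check: d/dx[1 + e^{- x}] = - e^{- x} = G'(x).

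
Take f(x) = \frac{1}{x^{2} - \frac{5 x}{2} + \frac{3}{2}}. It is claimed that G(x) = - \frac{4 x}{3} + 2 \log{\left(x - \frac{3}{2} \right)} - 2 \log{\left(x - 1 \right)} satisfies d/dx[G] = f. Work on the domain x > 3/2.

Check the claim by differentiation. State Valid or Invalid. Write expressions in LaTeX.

Invalid: d/dx[G] - f = - \frac{4}{3}, which is not 0.

d/dx[G] = \frac{- 8 x^{2} + 20 x - 6}{6 x^{2} - 15 x + 9}
d/dx[G] - f(x) = - \frac{4}{3} != 0.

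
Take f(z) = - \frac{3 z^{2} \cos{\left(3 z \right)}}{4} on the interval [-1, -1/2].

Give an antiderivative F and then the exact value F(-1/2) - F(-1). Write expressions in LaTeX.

Whatever form F(z) takes, F'(z) = f(z) is non-negotiable.
F(z) = \frac{- 9 z^{2} \sin{\left(3 z \right)} - 6 z \cos{\left(3 z \right)} + 2 \sin{\left(3 z \right)}}{36} is an antiderivative of f.
Check: d/dz[\frac{- 9 z^{2} \sin{\left(3 z \right)} - 6 z \cos{\left(3 z \right)} + 2 \sin{\left(3 z \right)}}{36}] = - \frac{3 z^{2} \cos{\left(3 z \right)}}{4} = f(z).
F(-1/2) = \frac{\cos{\left(\frac{3}{2} \right)}}{12} + \frac{\sin{\left(\frac{3}{2} \right)}}{144}; F(-1) = \frac{\cos{\left(3 \right)}}{6} + \frac{7 \sin{\left(3 \right)}}{36}.
Integral = F(-1/2) - F(-1) = - \frac{7 \sin{\left(3 \right)}}{36} + \frac{\cos{\left(\frac{3}{2} \right)}}{12} + \frac{\sin{\left(\frac{3}{2} \right)}}{144} - \frac{\cos{\left(3 \right)}}{6}.

Antiderivative: F(z) = \frac{- 9 z^{2} \sin{\left(3 z \right)} - 6 z \cos{\left(3 z \right)} + 2 \sin{\left(3 z \right)}}{36}; value = - \frac{7 \sin{\left(3 \right)}}{36} + \frac{\cos{\left(\frac{3}{2} \right)}}{12} + \frac{\sin{\left(\frac{3}{2} \right)}}{144} - \frac{\cos{\left(3 \right)}}{6}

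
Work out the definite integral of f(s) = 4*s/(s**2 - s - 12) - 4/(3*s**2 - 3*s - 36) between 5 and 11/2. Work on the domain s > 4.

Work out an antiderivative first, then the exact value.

Factor the denominator (3*(s - 4)*(s + 3)) and decompose: f = 40/(21*(s + 3)) + 44/(21*(s - 4)); each piece integrates to a log, atan, or power term.
F(s) = 44*log(s - 4)/21 + 40*log(s + 3)/21 is an antiderivative of f.
Check: d/ds[44*log(s - 4)/21 + 40*log(s + 3)/21] = (12*s - 4)/(3*s**2 - 3*s - 36), which equals f(s).
F(11/2) = 44*log(3/2)/21 + 40*log(17/2)/21; F(5) = 40*log(8)/21.
Integral = F(11/2) - F(5) = -40*log(8)/21 + 44*log(3/2)/21 + 40*log(17/2)/21.

Antiderivative: F(s) = 44*log(s - 4)/21 + 40*log(s + 3)/21; value = -40*log(8)/21 + 44*log(3/2)/21 + 40*log(17/2)/21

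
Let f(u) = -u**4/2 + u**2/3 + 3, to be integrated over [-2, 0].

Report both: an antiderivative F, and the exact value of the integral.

Antiderivative: F(u) = -u*(9*u**4 - 10*u**2 - 270)/90; value = 166/45

The integrand splits into summands that can be handled one at a time.
F(u) = -u*(9*u**4 - 10*u**2 - 270)/90 is an antiderivative of f.
Check: d/du[-u*(9*u**4 - 10*u**2 - 270)/90] = -u**4/2 + u**2/3 + 3 = f(u).
F(0) = 0; F(-2) = -166/45.
Integral = F(0) - F(-2) = 166/45.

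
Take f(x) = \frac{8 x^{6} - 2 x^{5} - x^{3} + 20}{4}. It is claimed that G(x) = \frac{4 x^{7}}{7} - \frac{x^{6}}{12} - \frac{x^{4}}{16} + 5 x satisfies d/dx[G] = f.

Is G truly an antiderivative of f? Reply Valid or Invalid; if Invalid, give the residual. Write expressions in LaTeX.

Invalid: d/dx[G] - f = 2 x^{6}, which is not 0.

d/dx[G] = 4 x^{6} - \frac{x^{5}}{2} - \frac{x^{3}}{4} + 5
d/dx[G] - f(x) = 2 x^{6} != 0.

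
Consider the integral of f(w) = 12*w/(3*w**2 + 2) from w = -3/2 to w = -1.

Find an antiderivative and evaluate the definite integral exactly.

f matches the chain-rule pattern g'(h)*h' with inner function h(w) = w**2 + 2/3; substituting u = h(w) collapses the integral.
F(w) = 2*log(w**2 + 2/3) is an antiderivative of f.
Check: d/dw[2*log(w**2 + 2/3)] = 12*w/(3*w**2 + 2) = f(w).
F(-1) = 2*log(5/3); F(-3/2) = 2*log(35/12).
Integral = F(-1) - F(-3/2) = -2*log(35/12) + 2*log(5/3).

Antiderivative: F(w) = 2*log(w**2 + 2/3); value = -2*log(35/12) + 2*log(5/3)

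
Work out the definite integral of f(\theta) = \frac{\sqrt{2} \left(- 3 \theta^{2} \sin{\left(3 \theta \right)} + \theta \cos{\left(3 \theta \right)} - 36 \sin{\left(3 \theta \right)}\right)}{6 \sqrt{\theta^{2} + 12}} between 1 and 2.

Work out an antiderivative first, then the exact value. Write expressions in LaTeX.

f has the shape u'v + uv' for u = \frac{\sqrt{\frac{\theta^{2}}{2} + 6}}{3} and v = \cos{\left(3 \theta \right)} — it is the derivative of the product u*v.
F(\theta) = \frac{\sqrt{2} \sqrt{\theta^{2} + 12} \cos{\left(3 \theta \right)}}{6} is an antiderivative of f.
Check: d/d\theta[\frac{\sqrt{2} \sqrt{\theta^{2} + 12} \cos{\left(3 \theta \right)}}{6}] = \frac{- 3 \sqrt{2} \theta^{2} \sin{\left(3 \theta \right)} + \sqrt{2} \theta \cos{\left(3 \theta \right)} - 36 \sqrt{2} \sin{\left(3 \theta \right)}}{6 \sqrt{\theta^{2} + 12}}, which equals f(\theta).
F(2) = \frac{2 \sqrt{2} \cos{\left(6 \right)}}{3}; F(1) = \frac{\sqrt{26} \cos{\left(3 \right)}}{6}.
Integral = F(2) - F(1) = - \frac{\sqrt{26} \cos{\left(3 \right)}}{6} + \frac{2 \sqrt{2} \cos{\left(6 \right)}}{3}.

Antiderivative: F(\theta) = \frac{\sqrt{2} \sqrt{\theta^{2} + 12} \cos{\left(3 \theta \right)}}{6}; value = - \frac{\sqrt{26} \cos{\left(3 \right)}}{6} + \frac{2 \sqrt{2} \cos{\left(6 \right)}}{3}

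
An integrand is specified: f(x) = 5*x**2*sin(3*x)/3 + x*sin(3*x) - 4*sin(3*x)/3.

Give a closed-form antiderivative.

Integrate term by term and add the pieces.
Check: d/dx[-5*x**2*cos(3*x)/9 + 10*x*sin(3*x)/27 - x*cos(3*x)/3 + sin(3*x)/9 + 46*cos(3*x)/81] = 5*x**2*sin(3*x)/3 + x*sin(3*x) - 4*sin(3*x)/3 = f(x).

An antiderivative is F(x) = -5*x**2*cos(3*x)/9 + 10*x*sin(3*x)/27 - x*cos(3*x)/3 + sin(3*x)/9 + 46*cos(3*x)/81.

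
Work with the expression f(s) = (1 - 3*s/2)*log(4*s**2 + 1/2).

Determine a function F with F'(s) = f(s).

A first test for any F(s): its s-derivative must equal f(s) identically.
Check: d/ds[-3*s**2*log(4*s**2 + 1/2)/4 + 3*s**2/4 + s*log(4*s**2 + 1/2) - 2*s - 3*log(s**2 + 1/8)/32 + sqrt(2)*atan(2*sqrt(2)*s)/2] = -3*s*log(4*s**2 + 1/2)/2 + log(4*s**2 + 1/2), which equals f(s).

An antiderivative is F(s) = -3*s**2*log(4*s**2 + 1/2)/4 + 3*s**2/4 + s*log(4*s**2 + 1/2) - 2*s - 3*log(s**2 + 1/8)/32 + sqrt(2)*atan(2*sqrt(2)*s)/2.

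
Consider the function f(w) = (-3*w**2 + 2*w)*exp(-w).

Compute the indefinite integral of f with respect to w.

F(w) = (3*w**2 + 4*w + 4)*exp(-w) + C

f has the shape u'v + uv' for u = 3*w**2 + 4*w + 4 and v = exp(-w) — it is the derivative of the product u*v.
Check: d/dw[(3*w**2 + 4*w + 4)*exp(-w)] = (-3*w**2 + 2*w)*exp(-w) = f(w).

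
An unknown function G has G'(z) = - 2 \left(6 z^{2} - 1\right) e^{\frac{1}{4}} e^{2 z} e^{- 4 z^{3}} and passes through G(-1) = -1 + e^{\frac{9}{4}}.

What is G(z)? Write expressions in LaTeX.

G(z) = e^{- 4 z^{3} + 2 z + \frac{1}{4}} - 1

The substitution u = - 4 z^{3} + 2 z + \frac{1}{4} works: G'(z) is exactly (dG/du)*(du/dz) for that inner function.
A general antiderivative is e^{- 4 z^{3} + 2 z + \frac{1}{4}} + C.
The condition gives C = -1 + e^{\frac{9}{4}} - (e^{\frac{9}{4}}) = -1.
So G(z) = e^{- 4 z^{3} + 2 z + \frac{1}{4}} - 1.
Check: d/dz[e^{- 4 z^{3} + 2 z + \frac{1}{4}} - 1] = - 12 z^{2} e^{\frac{1}{4}} e^{2 z} e^{- 4 z^{3}} + 2 e^{\frac{1}{4}} e^{2 z} e^{- 4 z^{3}}, which equals G'(z).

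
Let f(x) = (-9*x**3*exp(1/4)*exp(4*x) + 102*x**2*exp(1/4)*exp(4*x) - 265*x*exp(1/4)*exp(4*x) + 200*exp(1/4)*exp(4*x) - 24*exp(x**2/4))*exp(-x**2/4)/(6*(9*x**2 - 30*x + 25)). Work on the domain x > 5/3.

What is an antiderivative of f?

Differentiate the proposed F(x) back; it has to land on f(x) exactly.
Check: d/dx[exp(1/4)*exp(4*x)*exp(-x**2/4)/3 + 4/(9*x - 15)] = (-9*x**3*exp(1/4)*exp(4*x) + 102*x**2*exp(1/4)*exp(4*x) - 265*x*exp(1/4)*exp(4*x) + 200*exp(1/4)*exp(4*x) - 24*exp(x**2/4))/(54*x**2*exp(x**2/4) - 180*x*exp(x**2/4) + 150*exp(x**2/4)), which equals f(x).

An antiderivative is F(x) = exp(1/4)*exp(4*x)*exp(-x**2/4)/3 + 4/(9*x - 15).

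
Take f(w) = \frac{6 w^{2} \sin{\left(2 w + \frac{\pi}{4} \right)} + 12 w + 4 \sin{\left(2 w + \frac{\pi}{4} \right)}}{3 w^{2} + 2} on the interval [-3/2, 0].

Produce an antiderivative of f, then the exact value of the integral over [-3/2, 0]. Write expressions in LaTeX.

Antiderivative: F(w) = 2 \log{\left(\frac{w^{2}}{2} + \frac{1}{3} \right)} - \cos{\left(2 w + \frac{\pi}{4} \right)}; value = - 2 \log{\left(3 \right)} - 2 \log{\left(\frac{35}{24} \right)} - \frac{\sqrt{2}}{2} + \sin{\left(\frac{\pi}{4} + 3 \right)}

Check any antiderivative F(w) by computing F'(w) and comparing it with f(w).
F(w) = 2 \log{\left(\frac{w^{2}}{2} + \frac{1}{3} \right)} - \cos{\left(2 w + \frac{\pi}{4} \right)} is an antiderivative of f.
Check: d/dw[2 \log{\left(\frac{w^{2}}{2} + \frac{1}{3} \right)} - \cos{\left(2 w + \frac{\pi}{4} \right)}] = \frac{6 w^{2} \sin{\left(2 w + \frac{\pi}{4} \right)} + 12 w + 4 \sin{\left(2 w + \frac{\pi}{4} \right)}}{3 w^{2} + 2} = f(w).
F(0) = - 2 \log{\left(3 \right)} - \frac{\sqrt{2}}{2}; F(-3/2) = - \sin{\left(\frac{\pi}{4} + 3 \right)} + 2 \log{\left(\frac{35}{24} \right)}.
Integral = F(0) - F(-3/2) = - 2 \log{\left(3 \right)} - 2 \log{\left(\frac{35}{24} \right)} - \frac{\sqrt{2}}{2} + \sin{\left(\frac{\pi}{4} + 3 \right)}.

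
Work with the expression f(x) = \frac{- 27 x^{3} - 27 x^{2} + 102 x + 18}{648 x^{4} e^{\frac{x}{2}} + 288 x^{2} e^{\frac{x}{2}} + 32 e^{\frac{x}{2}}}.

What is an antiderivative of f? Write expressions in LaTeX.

A candidate is checked by its d/dx: the result must match f(x).
Check: d/dx[- \frac{3 \left(1 - x\right) e^{- \frac{x}{2}}}{4 \left(9 x^{2} + 2\right)}] = \frac{- 27 x^{3} - 27 x^{2} + 102 x + 18}{648 x^{4} e^{\frac{x}{2}} + 288 x^{2} e^{\frac{x}{2}} + 32 e^{\frac{x}{2}}} = f(x).

An antiderivative is F(x) = - \frac{3 \left(1 - x\right) e^{- \frac{x}{2}}}{4 \left(9 x^{2} + 2\right)}.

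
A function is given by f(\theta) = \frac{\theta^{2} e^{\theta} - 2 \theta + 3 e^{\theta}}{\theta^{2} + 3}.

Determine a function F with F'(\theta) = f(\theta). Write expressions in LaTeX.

Any candidate F(\theta) must reproduce f(\theta) exactly when differentiated.
Check: d/d\theta[e^{\theta} - \log{\left(\theta^{2} + 3 \right)}] = \frac{\theta^{2} e^{\theta} - 2 \theta + 3 e^{\theta}}{\theta^{2} + 3} = f(\theta).

An antiderivative is F(\theta) = e^{\theta} - \log{\left(\theta^{2} + 3 \right)}.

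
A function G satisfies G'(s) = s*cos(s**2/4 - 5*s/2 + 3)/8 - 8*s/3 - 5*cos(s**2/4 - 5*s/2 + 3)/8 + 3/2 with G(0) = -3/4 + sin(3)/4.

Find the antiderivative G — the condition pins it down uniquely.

G(s) = -(16*s**2 - 18*s - 3*sin(s**2/4 - 5*s/2 + 3) + 9)/12

The integrand splits into summands that can be handled one at a time.
A general antiderivative is -4*s**2/3 + 3*s/2 + sin(s**2/4 - 5*s/2 + 3)/4 - 3/4 + C.
The condition gives C = -3/4 + sin(3)/4 - (-3/4 + sin(3)/4) = 0.
So G(s) = -(16*s**2 - 18*s - 3*sin(s**2/4 - 5*s/2 + 3) + 9)/12.
Check: d/ds[-(16*s**2 - 18*s - 3*sin(s**2/4 - 5*s/2 + 3) + 9)/12] = s*cos(s**2/4 - 5*s/2 + 3)/8 - 8*s/3 - 5*cos(s**2/4 - 5*s/2 + 3)/8 + 3/2 = G'(s).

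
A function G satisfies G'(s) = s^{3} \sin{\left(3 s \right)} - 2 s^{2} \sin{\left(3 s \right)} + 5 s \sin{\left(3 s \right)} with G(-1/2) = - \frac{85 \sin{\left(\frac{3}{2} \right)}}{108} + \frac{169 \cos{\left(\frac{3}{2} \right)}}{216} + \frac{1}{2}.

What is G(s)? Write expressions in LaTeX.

Integrate term by term and add the pieces.
A general antiderivative is - \frac{s^{3} \cos{\left(3 s \right)}}{3} + \frac{s^{2} \sin{\left(3 s \right)}}{3} + \frac{2 s^{2} \cos{\left(3 s \right)}}{3} - \frac{4 s \sin{\left(3 s \right)}}{9} - \frac{13 s \cos{\left(3 s \right)}}{9} + \frac{13 \sin{\left(3 s \right)}}{27} - \frac{4 \cos{\left(3 s \right)}}{27} + C.
The condition gives C = - \frac{85 \sin{\left(\frac{3}{2} \right)}}{108} + \frac{169 \cos{\left(\frac{3}{2} \right)}}{216} + \frac{1}{2} - (- \frac{85 \sin{\left(\frac{3}{2} \right)}}{108} + \frac{169 \cos{\left(\frac{3}{2} \right)}}{216}) = \frac{1}{2}.
So G(s) = - \frac{s^{3} \cos{\left(3 s \right)}}{3} + \frac{s^{2} \sin{\left(3 s \right)}}{3} + \frac{2 s^{2} \cos{\left(3 s \right)}}{3} - \frac{4 s \sin{\left(3 s \right)}}{9} - \frac{13 s \cos{\left(3 s \right)}}{9} + \frac{13 \sin{\left(3 s \right)}}{27} - \frac{4 \cos{\left(3 s \right)}}{27} + \frac{1}{2}.
Check: d/ds[- \frac{s^{3} \cos{\left(3 s \right)}}{3} + \frac{s^{2} \sin{\left(3 s \right)}}{3} + \frac{2 s^{2} \cos{\left(3 s \right)}}{3} - \frac{4 s \sin{\left(3 s \right)}}{9} - \frac{13 s \cos{\left(3 s \right)}}{9} + \frac{13 \sin{\left(3 s \right)}}{27} - \frac{4 \cos{\left(3 s \right)}}{27} + \frac{1}{2}] = s^{3} \sin{\left(3 s \right)} - 2 s^{2} \sin{\left(3 s \right)} + 5 s \sin{\left(3 s \right)} = G'(s).

G(s) = - \frac{s^{3} \cos{\left(3 s \right)}}{3} + \frac{s^{2} \sin{\left(3 s \right)}}{3} + \frac{2 s^{2} \cos{\left(3 s \right)}}{3} - \frac{4 s \sin{\left(3 s \right)}}{9} - \frac{13 s \cos{\left(3 s \right)}}{9} + \frac{13 \sin{\left(3 s \right)}}{27} - \frac{4 \cos{\left(3 s \right)}}{27} + \frac{1}{2}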